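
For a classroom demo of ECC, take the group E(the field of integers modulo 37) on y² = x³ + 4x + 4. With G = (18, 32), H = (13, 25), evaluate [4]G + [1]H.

First 4G:
Double-and-add on 4 = (100)₂. Start with G = (18, 32) for the leading 1-bit.
double: tangent at (18, 32): λ = (3·18² + 4)/(2·32) ≡ 14/27. 27⁻¹ ≡ 11 (mod 37), so λ ≡ 14·11 ≡ 6.
  x = λ² - 18 - 18 = 36 - 36 ≡ 0; y = λ·(18 - 0) - 32 ≡ 2. → (0, 2)
double: tangent at (0, 2): λ = (3·0² + 4)/(2·2) ≡ 4/4. 4⁻¹ ≡ 28 (mod 37), so λ ≡ 4·28 ≡ 1.
  x = λ² - 0 - 0 = 1 - 0 ≡ 1; y = λ·(0 - 1) - 2 ≡ 34. → (1, 34)
4G = (1, 34).
Finally 4G + H:
(1, 34) + (13, 25). λ = (25 - 34)/(13 - 1) ≡ 28/12 mod 37. 12⁻¹ ≡ 34 (mod 37), so λ ≡ 27.
  x = λ² - 1 - 13 = 729 - 14 ≡ 12; y = λ·(1 - 12) - 34 ≡ 2. → (12, 2)

(12, 2)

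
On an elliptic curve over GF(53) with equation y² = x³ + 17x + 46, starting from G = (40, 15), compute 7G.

Repeated addition: build up to 7G.
2G: tangent at (40, 15): λ = (3·40² + 17)/(2·15) ≡ 47/30. 30⁻¹ ≡ 23 (mod 53) since 30·23 = 690 ≡ 1, so λ ≡ 47·23 ≡ 21.
  x = λ² - 40 - 40 = 441 - 80 ≡ 43; y = λ·(40 - 43) - 15 ≡ 28. → (43, 28)
3G: (43, 28) + (40, 15). λ = (15 - 28)/(40 - 43) ≡ 40/50 mod 53. 50⁻¹ ≡ 35 (mod 53) since 50·35 = 1750 ≡ 1, so λ ≡ 22.
  x = λ² - 43 - 40 = 484 - 83 ≡ 30; y = λ·(43 - 30) - 28 ≡ 46. → (30, 46)
4G: (30, 46) + (40, 15). λ = (15 - 46)/(40 - 30) ≡ 22/10 mod 53. 10⁻¹ ≡ 16 (mod 53), so λ ≡ 34.
  x = λ² - 30 - 40 = 1156 - 70 ≡ 26; y = λ·(30 - 26) - 46 ≡ 37. → (26, 37)
5G: (26, 37) + (40, 15). λ = (15 - 37)/(40 - 26) ≡ 31/14 mod 53. 14⁻¹ ≡ 19 (mod 53), so λ ≡ 6.
  x = λ² - 26 - 40 = 36 - 66 ≡ 23; y = λ·(26 - 23) - 37 ≡ 34. → (23, 34)
6G: (23, 34) + (40, 15). λ = (15 - 34)/(40 - 23) ≡ 34/17 mod 53. 17⁻¹ ≡ 25 (mod 53), so λ ≡ 2.
  x = λ² - 23 - 40 = 4 - 63 ≡ 47; y = λ·(23 - 47) - 34 ≡ 24. → (47, 24)
7G: (47, 24) + (40, 15). λ = (15 - 24)/(40 - 47) ≡ 44/46 mod 53. 46⁻¹ ≡ 15 (mod 53), so λ ≡ 24.
  x = λ² - 47 - 40 = 576 - 87 ≡ 12; y = λ·(47 - 12) - 24 ≡ 21. → (12, 21)

(12, 21)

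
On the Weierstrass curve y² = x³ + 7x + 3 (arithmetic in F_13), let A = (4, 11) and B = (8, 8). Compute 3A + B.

(4, 11)

First 3A:
Repeated addition: build up to 3A.
2A: tangent at (4, 11): λ = (3·4² + 7)/(2·11) ≡ 3/9. 9⁻¹ ≡ 3 (mod 13), so λ ≡ 3·3 ≡ 9.
  x = λ² - 4 - 4 = 81 - 8 ≡ 8; y = λ·(4 - 8) - 11 ≡ 5. → (8, 5)
3A: (8, 5) + (4, 11). λ = (11 - 5)/(4 - 8) ≡ 6/9 mod 13. 9⁻¹ ≡ 3 (mod 13) since 9·3 = 27 ≡ 1, so λ ≡ 5.
  x = λ² - 8 - 4 = 25 - 12 ≡ 0; y = λ·(8 - 0) - 5 ≡ 9. → (0, 9)
3A = (0, 9).
Finally 3A + B:
(0, 9) + (8, 8). λ = (8 - 9)/(8 - 0) ≡ 12/8 mod 13. 8⁻¹ ≡ 5 (mod 13) since 8·5 = 40 ≡ 1, so λ ≡ 8.
  x = λ² - 0 - 8 = 64 - 8 ≡ 4; y = λ·(0 - 4) - 9 ≡ 11. → (4, 11)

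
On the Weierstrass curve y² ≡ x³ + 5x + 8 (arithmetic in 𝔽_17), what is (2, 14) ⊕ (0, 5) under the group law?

(2, 14) + (0, 5). λ = (5 - 14)/(0 - 2) ≡ 8/15 mod 17. 15⁻¹ ≡ 8 (mod 17), so λ ≡ 13.
  x = λ² - 2 - 0 = 169 - 2 ≡ 14; y = λ·(2 - 14) - 14 ≡ 0. → (14, 0)

(14, 0)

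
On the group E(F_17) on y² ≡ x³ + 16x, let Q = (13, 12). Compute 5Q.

Repeated addition: build up to 5Q.
2Q: tangent at (13, 12): λ = (3·13² + 16)/(2·12) ≡ 13/7. 7⁻¹ ≡ 5 (mod 17), so λ ≡ 13·5 ≡ 14.
  x = λ² - 13 - 13 = 196 - 26 ≡ 0; y = λ·(13 - 0) - 12 ≡ 0. → (0, 0)
3Q: (0, 0) + (13, 12). λ = (12 - 0)/(13 - 0) ≡ 12/13 mod 17. 13⁻¹ ≡ 4 (mod 17) since 13·4 = 52 ≡ 1, so λ ≡ 14.
  x = λ² - 0 - 13 = 196 - 13 ≡ 13; y = λ·(0 - 13) - 0 ≡ 5. → (13, 5)
4Q: (13, 5) + (13, 12): same x and y₁ ≡ -y₂, so the sum is the point at infinity.
5Q: the point at infinity + (13, 12) = (13, 12) (identity).

(13, 12)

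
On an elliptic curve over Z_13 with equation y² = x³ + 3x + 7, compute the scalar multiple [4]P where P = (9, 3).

Double-and-add on 4 = (100)₂. Start with P = (9, 3) for the leading 1-bit.
double: tangent at (9, 3): λ = (3·9² + 3)/(2·3) ≡ 12/6. 6⁻¹ ≡ 11 (mod 13), so λ ≡ 12·11 ≡ 2.
  x = λ² - 9 - 9 = 4 - 18 ≡ 12; y = λ·(9 - 12) - 3 ≡ 4. → (12, 4)
double: tangent at (12, 4): λ = (3·12² + 3)/(2·4) ≡ 6/8. 8⁻¹ ≡ 5 (mod 13) since 8·5 = 40 ≡ 1, so λ ≡ 6·5 ≡ 4.
  x = λ² - 12 - 12 = 16 - 24 ≡ 5; y = λ·(12 - 5) - 4 ≡ 11. → (5, 11)

(5, 11)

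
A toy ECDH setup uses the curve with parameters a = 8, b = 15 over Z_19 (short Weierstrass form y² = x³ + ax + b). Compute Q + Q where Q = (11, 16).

tangent at (11, 16): λ = (3·11² + 8)/(2·16) ≡ 10/13. 13⁻¹ ≡ 3 (mod 19) since 13·3 = 39 ≡ 1, so λ ≡ 10·3 ≡ 11.
  x = λ² - 11 - 11 = 121 - 22 ≡ 4; y = λ·(11 - 4) - 16 ≡ 4. → (4, 4)

(4, 4)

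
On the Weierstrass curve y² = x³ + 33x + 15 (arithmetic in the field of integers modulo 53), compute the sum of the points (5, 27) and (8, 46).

(5, 27) + (8, 46). λ = (46 - 27)/(8 - 5) ≡ 19/3 mod 53. 3⁻¹ ≡ 18 (mod 53), so λ ≡ 24.
  x = λ² - 5 - 8 = 576 - 13 ≡ 33; y = λ·(5 - 33) - 27 ≡ 43. → (33, 43)

(33, 43)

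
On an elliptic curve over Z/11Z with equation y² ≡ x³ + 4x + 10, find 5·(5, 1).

(3, 4)

Write Q = (5, 1).
Double-and-add on 5 = (101)₂. Start with Q = (5, 1) for the leading 1-bit.
double: tangent at (5, 1): λ = (3·5² + 4)/(2·1) ≡ 2/2. 2⁻¹ ≡ 6 (mod 11), so λ ≡ 2·6 ≡ 1.
  x = λ² - 5 - 5 = 1 - 10 ≡ 2; y = λ·(5 - 2) - 1 ≡ 2. → (2, 2)
double: tangent at (2, 2): λ = (3·2² + 4)/(2·2) ≡ 5/4. 4⁻¹ ≡ 3 (mod 11), so λ ≡ 5·3 ≡ 4.
  x = λ² - 2 - 2 = 16 - 4 ≡ 1; y = λ·(2 - 1) - 2 ≡ 2. → (1, 2)
add Q: (1, 2) + (5, 1). λ = (1 - 2)/(5 - 1) ≡ 10/4 mod 11. 4⁻¹ ≡ 3 (mod 11), so λ ≡ 8.
  x = λ² - 1 - 5 = 64 - 6 ≡ 3; y = λ·(1 - 3) - 2 ≡ 4. → (3, 4)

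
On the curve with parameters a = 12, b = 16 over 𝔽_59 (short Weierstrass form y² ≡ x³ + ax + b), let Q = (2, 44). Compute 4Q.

Repeated addition: build up to 4Q.
2Q: tangent at (2, 44): λ = (3·2² + 12)/(2·44) ≡ 24/29. 29⁻¹ ≡ 57 (mod 59), so λ ≡ 24·57 ≡ 11.
  x = λ² - 2 - 2 = 121 - 4 ≡ 58; y = λ·(2 - 58) - 44 ≡ 48. → (58, 48)
3Q: (58, 48) + (2, 44). λ = (44 - 48)/(2 - 58) ≡ 55/3 mod 59. 3⁻¹ ≡ 20 (mod 59) since 3·20 = 60 ≡ 1, so λ ≡ 38.
  x = λ² - 58 - 2 = 1444 - 60 ≡ 27; y = λ·(58 - 27) - 48 ≡ 9. → (27, 9)
4Q: (27, 9) + (2, 44). λ = (44 - 9)/(2 - 27) ≡ 35/34 mod 59. 34⁻¹ ≡ 33 (mod 59), so λ ≡ 34.
  x = λ² - 27 - 2 = 1156 - 29 ≡ 6; y = λ·(27 - 6) - 9 ≡ 56. → (6, 56)

(6, 56)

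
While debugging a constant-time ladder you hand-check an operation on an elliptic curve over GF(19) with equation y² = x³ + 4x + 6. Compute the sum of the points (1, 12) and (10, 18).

(1, 12) + (10, 18). λ = (18 - 12)/(10 - 1) ≡ 6/9 mod 19. 9⁻¹ ≡ 17 (mod 19) since 9·17 = 153 ≡ 1, so λ ≡ 7.
  x = λ² - 1 - 10 = 49 - 11 ≡ 0; y = λ·(1 - 0) - 12 ≡ 14. → (0, 14)

(0, 14)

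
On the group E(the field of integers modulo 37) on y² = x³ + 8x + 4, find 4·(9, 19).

(9, 19)

Write G = (9, 19).
Double-and-add on 4 = (100)₂. Start with G = (9, 19) for the leading 1-bit.
double: tangent at (9, 19): λ = (3·9² + 8)/(2·19) ≡ 29/1. 1⁻¹ ≡ 1 (mod 37), so λ ≡ 29·1 ≡ 29.
  x = λ² - 9 - 9 = 841 - 18 ≡ 9; y = λ·(9 - 9) - 19 ≡ 18. → (9, 18)
double: tangent at (9, 18): λ = (3·9² + 8)/(2·18) ≡ 29/36. 36⁻¹ ≡ 36 (mod 37), so λ ≡ 29·36 ≡ 8.
  x = λ² - 9 - 9 = 64 - 18 ≡ 9; y = λ·(9 - 9) - 18 ≡ 19. → (9, 19)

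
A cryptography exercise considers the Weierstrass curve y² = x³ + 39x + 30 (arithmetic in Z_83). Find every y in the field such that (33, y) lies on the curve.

x³ + 39x + 30 = 37254 ≡ 70 (mod 83).
Square roots of 70 mod 83: 30 and 53 (since 30² = 900 ≡ 70).

30, 53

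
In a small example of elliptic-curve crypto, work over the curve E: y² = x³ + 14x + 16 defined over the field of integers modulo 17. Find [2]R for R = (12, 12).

(2, 1)

tangent at (12, 12): λ = (3·12² + 14)/(2·12) ≡ 4/7. 7⁻¹ ≡ 5 (mod 17), so λ ≡ 4·5 ≡ 3.
  x = λ² - 12 - 12 = 9 - 24 ≡ 2; y = λ·(12 - 2) - 12 ≡ 1. → (2, 1)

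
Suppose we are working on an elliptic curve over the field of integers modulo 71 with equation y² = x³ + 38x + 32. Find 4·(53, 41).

(39, 46)

Write P = (53, 41).
Repeated addition: build up to 4P.
2P: tangent at (53, 41): λ = (3·53² + 38)/(2·41) ≡ 16/11. 11⁻¹ ≡ 13 (mod 71), so λ ≡ 16·13 ≡ 66.
  x = λ² - 53 - 53 = 4356 - 106 ≡ 61; y = λ·(53 - 61) - 41 ≡ 70. → (61, 70)
3P: (61, 70) + (53, 41). λ = (41 - 70)/(53 - 61) ≡ 42/63 mod 71. 63⁻¹ ≡ 62 (mod 71), so λ ≡ 48.
  x = λ² - 61 - 53 = 2304 - 114 ≡ 60; y = λ·(61 - 60) - 70 ≡ 49. → (60, 49)
4P: (60, 49) + (53, 41). λ = (41 - 49)/(53 - 60) ≡ 63/64 mod 71. 64⁻¹ ≡ 10 (mod 71) since 64·10 = 640 ≡ 1, so λ ≡ 62.
  x = λ² - 60 - 53 = 3844 - 113 ≡ 39; y = λ·(60 - 39) - 49 ≡ 46. → (39, 46)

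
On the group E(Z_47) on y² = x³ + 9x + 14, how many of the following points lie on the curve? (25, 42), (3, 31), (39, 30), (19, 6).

2

(25, 42): 42² ≡ 25, rhs ≡ 25 → on.
(3, 31): 31² ≡ 21, rhs ≡ 21 → on.
(39, 30): 30² ≡ 7, rhs ≡ 41 → off.
(19, 6): 6² ≡ 36, rhs ≡ 41 → off.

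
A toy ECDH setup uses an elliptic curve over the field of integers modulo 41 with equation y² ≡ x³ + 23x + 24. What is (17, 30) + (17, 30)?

(30, 30)

tangent at (17, 30): λ = (3·17² + 23)/(2·30) ≡ 29/19. 19⁻¹ ≡ 13 (mod 41) since 19·13 = 247 ≡ 1, so λ ≡ 29·13 ≡ 8.
  x = λ² - 17 - 17 = 64 - 34 ≡ 30; y = λ·(17 - 30) - 30 ≡ 30. → (30, 30)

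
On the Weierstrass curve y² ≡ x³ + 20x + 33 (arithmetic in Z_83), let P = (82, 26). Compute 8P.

Repeated addition: build up to 8P.
2P: tangent at (82, 26): λ = (3·82² + 20)/(2·26) ≡ 23/52. 52⁻¹ ≡ 8 (mod 83), so λ ≡ 23·8 ≡ 18.
  x = λ² - 82 - 82 = 324 - 164 ≡ 77; y = λ·(82 - 77) - 26 ≡ 64. → (77, 64)
3P: (77, 64) + (82, 26). λ = (26 - 64)/(82 - 77) ≡ 45/5 mod 83. 5⁻¹ ≡ 50 (mod 83) since 5·50 = 250 ≡ 1, so λ ≡ 9.
  x = λ² - 77 - 82 = 81 - 159 ≡ 5; y = λ·(77 - 5) - 64 ≡ 3. → (5, 3)
4P: (5, 3) + (82, 26). λ = (26 - 3)/(82 - 5) ≡ 23/77 mod 83. 77⁻¹ ≡ 69 (mod 83), so λ ≡ 10.
  x = λ² - 5 - 82 = 100 - 87 ≡ 13; y = λ·(5 - 13) - 3 ≡ 0. → (13, 0)
5P: (13, 0) + (82, 26). λ = (26 - 0)/(82 - 13) ≡ 26/69 mod 83. 69⁻¹ ≡ 77 (mod 83), so λ ≡ 10.
  x = λ² - 13 - 82 = 100 - 95 ≡ 5; y = λ·(13 - 5) - 0 ≡ 80. → (5, 80)
6P: (5, 80) + (82, 26). λ = (26 - 80)/(82 - 5) ≡ 29/77 mod 83. 77⁻¹ ≡ 69 (mod 83), so λ ≡ 9.
  x = λ² - 5 - 82 = 81 - 87 ≡ 77; y = λ·(5 - 77) - 80 ≡ 19. → (77, 19)
7P: (77, 19) + (82, 26). λ = (26 - 19)/(82 - 77) ≡ 7/5 mod 83. 5⁻¹ ≡ 50 (mod 83) since 5·50 = 250 ≡ 1, so λ ≡ 18.
  x = λ² - 77 - 82 = 324 - 159 ≡ 82; y = λ·(77 - 82) - 19 ≡ 57. → (82, 57)
8P: (82, 57) + (82, 26): same x and y₁ ≡ -y₂, so the sum is the point at infinity.

O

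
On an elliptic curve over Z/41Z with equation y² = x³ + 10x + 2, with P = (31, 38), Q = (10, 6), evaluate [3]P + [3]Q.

(11, 34)

First 3P:
Repeated addition: build up to 3P.
2P: tangent at (31, 38): λ = (3·31² + 10)/(2·38) ≡ 23/35. 35⁻¹ ≡ 34 (mod 41), so λ ≡ 23·34 ≡ 3.
  x = λ² - 31 - 31 = 9 - 62 ≡ 29; y = λ·(31 - 29) - 38 ≡ 9. → (29, 9)
3P: (29, 9) + (31, 38). λ = (38 - 9)/(31 - 29) ≡ 29/2 mod 41. 2⁻¹ ≡ 21 (mod 41), so λ ≡ 35.
  x = λ² - 29 - 31 = 1225 - 60 ≡ 17; y = λ·(29 - 17) - 9 ≡ 1. → (17, 1)
3P = (17, 1).
Next 3Q:
Repeated addition: build up to 3Q.
2Q: tangent at (10, 6): λ = (3·10² + 10)/(2·6) ≡ 23/12. 12⁻¹ ≡ 24 (mod 41), so λ ≡ 23·24 ≡ 19.
  x = λ² - 10 - 10 = 361 - 20 ≡ 13; y = λ·(10 - 13) - 6 ≡ 19. → (13, 19)
3Q: (13, 19) + (10, 6). λ = (6 - 19)/(10 - 13) ≡ 28/38 mod 41. 38⁻¹ ≡ 27 (mod 41) since 38·27 = 1026 ≡ 1, so λ ≡ 18.
  x = λ² - 13 - 10 = 324 - 23 ≡ 14; y = λ·(13 - 14) - 19 ≡ 4. → (14, 4)
3Q = (14, 4).
Finally 3P + 3Q:
(17, 1) + (14, 4). λ = (4 - 1)/(14 - 17) ≡ 3/38 mod 41. 38⁻¹ ≡ 27 (mod 41) since 38·27 = 1026 ≡ 1, so λ ≡ 40.
  x = λ² - 17 - 14 = 1600 - 31 ≡ 11; y = λ·(17 - 11) - 1 ≡ 34. → (11, 34)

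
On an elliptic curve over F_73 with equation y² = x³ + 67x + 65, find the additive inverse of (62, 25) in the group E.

-(62, 25) = (62, -25 mod 73) = (62, 48).

(62, 48)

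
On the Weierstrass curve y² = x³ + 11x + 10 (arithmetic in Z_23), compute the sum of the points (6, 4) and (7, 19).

(5, 11)

(6, 4) + (7, 19). λ = (19 - 4)/(7 - 6) ≡ 15/1 mod 23. 1⁻¹ ≡ 1 (mod 23) since 1·1 = 1 ≡ 1, so λ ≡ 15.
  x = λ² - 6 - 7 = 225 - 13 ≡ 5; y = λ·(6 - 5) - 4 ≡ 11. → (5, 11)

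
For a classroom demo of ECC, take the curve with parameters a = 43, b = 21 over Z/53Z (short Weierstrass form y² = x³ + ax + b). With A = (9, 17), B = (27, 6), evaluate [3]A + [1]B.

(48, 23)

First 3A:
Repeated addition: build up to 3A.
2A: tangent at (9, 17): λ = (3·9² + 43)/(2·17) ≡ 21/34. 34⁻¹ ≡ 39 (mod 53), so λ ≡ 21·39 ≡ 24.
  x = λ² - 9 - 9 = 576 - 18 ≡ 28; y = λ·(9 - 28) - 17 ≡ 4. → (28, 4)
3A: (28, 4) + (9, 17). λ = (17 - 4)/(9 - 28) ≡ 13/34 mod 53. 34⁻¹ ≡ 39 (mod 53), so λ ≡ 30.
  x = λ² - 28 - 9 = 900 - 37 ≡ 15; y = λ·(28 - 15) - 4 ≡ 15. → (15, 15)
3A = (15, 15).
Finally 3A + B:
(15, 15) + (27, 6). λ = (6 - 15)/(27 - 15) ≡ 44/12 mod 53. 12⁻¹ ≡ 31 (mod 53), so λ ≡ 39.
  x = λ² - 15 - 27 = 1521 - 42 ≡ 48; y = λ·(15 - 48) - 15 ≡ 23. → (48, 23)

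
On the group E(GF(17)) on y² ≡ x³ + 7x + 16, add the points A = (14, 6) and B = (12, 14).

(7, 0)

(14, 6) + (12, 14). λ = (14 - 6)/(12 - 14) ≡ 8/15 mod 17. 15⁻¹ ≡ 8 (mod 17), so λ ≡ 13.
  x = λ² - 14 - 12 = 169 - 26 ≡ 7; y = λ·(14 - 7) - 6 ≡ 0. → (7, 0)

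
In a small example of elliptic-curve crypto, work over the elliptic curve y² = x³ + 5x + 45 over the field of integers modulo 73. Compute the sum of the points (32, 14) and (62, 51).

(32, 14) + (62, 51). λ = (51 - 14)/(62 - 32) ≡ 37/30 mod 73. 30⁻¹ ≡ 56 (mod 73) since 30·56 = 1680 ≡ 1, so λ ≡ 28.
  x = λ² - 32 - 62 = 784 - 94 ≡ 33; y = λ·(32 - 33) - 14 ≡ 31. → (33, 31)

(33, 31)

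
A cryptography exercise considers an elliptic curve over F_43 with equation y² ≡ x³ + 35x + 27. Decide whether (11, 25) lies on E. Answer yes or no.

y² = 25² ≡ 23; x³ + 35x + 27 = 1743 ≡ 23 (mod 43). 23 = 23.

yes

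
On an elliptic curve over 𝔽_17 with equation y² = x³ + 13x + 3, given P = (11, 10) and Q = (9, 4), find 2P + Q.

First 2P:
Repeated addition: build up to 2P.
2P: tangent at (11, 10): λ = (3·11² + 13)/(2·10) ≡ 2/3. 3⁻¹ ≡ 6 (mod 17) since 3·6 = 18 ≡ 1, so λ ≡ 2·6 ≡ 12.
  x = λ² - 11 - 11 = 144 - 22 ≡ 3; y = λ·(11 - 3) - 10 ≡ 1. → (3, 1)
2P = (3, 1).
Finally 2P + Q:
(3, 1) + (9, 4). λ = (4 - 1)/(9 - 3) ≡ 3/6 mod 17. 6⁻¹ ≡ 3 (mod 17), so λ ≡ 9.
  x = λ² - 3 - 9 = 81 - 12 ≡ 1; y = λ·(3 - 1) - 1 ≡ 0. → (1, 0)

(1, 0)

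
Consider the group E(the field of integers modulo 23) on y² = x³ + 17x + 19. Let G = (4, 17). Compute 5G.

(22, 1)

Repeated addition: build up to 5G.
2G: tangent at (4, 17): λ = (3·4² + 17)/(2·17) ≡ 19/11. 11⁻¹ ≡ 21 (mod 23), so λ ≡ 19·21 ≡ 8.
  x = λ² - 4 - 4 = 64 - 8 ≡ 10; y = λ·(4 - 10) - 17 ≡ 4. → (10, 4)
3G: (10, 4) + (4, 17). λ = (17 - 4)/(4 - 10) ≡ 13/17 mod 23. 17⁻¹ ≡ 19 (mod 23) since 17·19 = 323 ≡ 1, so λ ≡ 17.
  x = λ² - 10 - 4 = 289 - 14 ≡ 22; y = λ·(10 - 22) - 4 ≡ 22. → (22, 22)
4G: (22, 22) + (4, 17). λ = (17 - 22)/(4 - 22) ≡ 18/5 mod 23. 5⁻¹ ≡ 14 (mod 23) since 5·14 = 70 ≡ 1, so λ ≡ 22.
  x = λ² - 22 - 4 = 484 - 26 ≡ 21; y = λ·(22 - 21) - 22 ≡ 0. → (21, 0)
5G: (21, 0) + (4, 17). λ = (17 - 0)/(4 - 21) ≡ 17/6 mod 23. 6⁻¹ ≡ 4 (mod 23), so λ ≡ 22.
  x = λ² - 21 - 4 = 484 - 25 ≡ 22; y = λ·(21 - 22) - 0 ≡ 1. → (22, 1)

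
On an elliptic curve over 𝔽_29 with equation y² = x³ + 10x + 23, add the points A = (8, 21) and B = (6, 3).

(9, 28)

(8, 21) + (6, 3). λ = (3 - 21)/(6 - 8) ≡ 11/27 mod 29. 27⁻¹ ≡ 14 (mod 29) since 27·14 = 378 ≡ 1, so λ ≡ 9.
  x = λ² - 8 - 6 = 81 - 14 ≡ 9; y = λ·(8 - 9) - 21 ≡ 28. → (9, 28)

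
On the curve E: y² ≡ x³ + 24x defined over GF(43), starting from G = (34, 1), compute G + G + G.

(27, 11)

Repeated addition: build up to 3G.
2G: tangent at (34, 1): λ = (3·34² + 24)/(2·1) ≡ 9/2. 2⁻¹ ≡ 22 (mod 43) since 2·22 = 44 ≡ 1, so λ ≡ 9·22 ≡ 26.
  x = λ² - 34 - 34 = 676 - 68 ≡ 6; y = λ·(34 - 6) - 1 ≡ 39. → (6, 39)
3G: (6, 39) + (34, 1). λ = (1 - 39)/(34 - 6) ≡ 5/28 mod 43. 28⁻¹ ≡ 20 (mod 43), so λ ≡ 14.
  x = λ² - 6 - 34 = 196 - 40 ≡ 27; y = λ·(6 - 27) - 39 ≡ 11. → (27, 11)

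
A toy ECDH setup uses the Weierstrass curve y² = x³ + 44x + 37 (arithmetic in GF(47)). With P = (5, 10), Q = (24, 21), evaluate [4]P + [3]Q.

First 4P:
Double-and-add on 4 = (100)₂. Start with P = (5, 10) for the leading 1-bit.
double: tangent at (5, 10): λ = (3·5² + 44)/(2·10) ≡ 25/20. 20⁻¹ ≡ 40 (mod 47), so λ ≡ 25·40 ≡ 13.
  x = λ² - 5 - 5 = 169 - 10 ≡ 18; y = λ·(5 - 18) - 10 ≡ 9. → (18, 9)
double: tangent at (18, 9): λ = (3·18² + 44)/(2·9) ≡ 29/18. 18⁻¹ ≡ 34 (mod 47) since 18·34 = 612 ≡ 1, so λ ≡ 29·34 ≡ 46.
  x = λ² - 18 - 18 = 2116 - 36 ≡ 12; y = λ·(18 - 12) - 9 ≡ 32. → (12, 32)
4P = (12, 32).
Next 3Q:
Repeated addition: build up to 3Q.
2Q: tangent at (24, 21): λ = (3·24² + 44)/(2·21) ≡ 33/42. 42⁻¹ ≡ 28 (mod 47), so λ ≡ 33·28 ≡ 31.
  x = λ² - 24 - 24 = 961 - 48 ≡ 20; y = λ·(24 - 20) - 21 ≡ 9. → (20, 9)
3Q: (20, 9) + (24, 21). λ = (21 - 9)/(24 - 20) ≡ 12/4 mod 47. 4⁻¹ ≡ 12 (mod 47), so λ ≡ 3.
  x = λ² - 20 - 24 = 9 - 44 ≡ 12; y = λ·(20 - 12) - 9 ≡ 15. → (12, 15)
3Q = (12, 15).
Finally 4P + 3Q:
(12, 32) + (12, 15): same x and y₁ ≡ -y₂, so the sum is ∞.

O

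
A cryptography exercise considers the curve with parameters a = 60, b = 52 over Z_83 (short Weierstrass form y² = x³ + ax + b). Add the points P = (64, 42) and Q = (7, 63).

(28, 19)

(64, 42) + (7, 63). λ = (63 - 42)/(7 - 64) ≡ 21/26 mod 83. 26⁻¹ ≡ 16 (mod 83), so λ ≡ 4.
  x = λ² - 64 - 7 = 16 - 71 ≡ 28; y = λ·(64 - 28) - 42 ≡ 19. → (28, 19)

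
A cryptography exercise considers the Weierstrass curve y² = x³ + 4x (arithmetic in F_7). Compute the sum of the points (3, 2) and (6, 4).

(3, 2) + (6, 4). λ = (4 - 2)/(6 - 3) ≡ 2/3 mod 7. 3⁻¹ ≡ 5 (mod 7) since 3·5 = 15 ≡ 1, so λ ≡ 3.
  x = λ² - 3 - 6 = 9 - 9 ≡ 0; y = λ·(3 - 0) - 2 ≡ 0. → (0, 0)

(0, 0)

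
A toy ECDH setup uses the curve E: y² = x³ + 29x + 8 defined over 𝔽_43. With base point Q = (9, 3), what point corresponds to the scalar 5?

(2, 17)

Repeated addition: build up to 5Q.
2Q: tangent at (9, 3): λ = (3·9² + 29)/(2·3) ≡ 14/6. 6⁻¹ ≡ 36 (mod 43), so λ ≡ 14·36 ≡ 31.
  x = λ² - 9 - 9 = 961 - 18 ≡ 40; y = λ·(9 - 40) - 3 ≡ 25. → (40, 25)
3Q: (40, 25) + (9, 3). λ = (3 - 25)/(9 - 40) ≡ 21/12 mod 43. 12⁻¹ ≡ 18 (mod 43), so λ ≡ 34.
  x = λ² - 40 - 9 = 1156 - 49 ≡ 32; y = λ·(40 - 32) - 25 ≡ 32. → (32, 32)
4Q: (32, 32) + (9, 3). λ = (3 - 32)/(9 - 32) ≡ 14/20 mod 43. 20⁻¹ ≡ 28 (mod 43), so λ ≡ 5.
  x = λ² - 32 - 9 = 25 - 41 ≡ 27; y = λ·(32 - 27) - 32 ≡ 36. → (27, 36)
5Q: (27, 36) + (9, 3). λ = (3 - 36)/(9 - 27) ≡ 10/25 mod 43. 25⁻¹ ≡ 31 (mod 43) since 25·31 = 775 ≡ 1, so λ ≡ 9.
  x = λ² - 27 - 9 = 81 - 36 ≡ 2; y = λ·(27 - 2) - 36 ≡ 17. → (2, 17)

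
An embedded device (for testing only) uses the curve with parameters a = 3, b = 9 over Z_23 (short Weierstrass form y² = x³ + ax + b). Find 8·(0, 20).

(6, 6)

Write P = (0, 20).
Double-and-add on 8 = (1000)₂. Start with P = (0, 20) for the leading 1-bit.
double: tangent at (0, 20): λ = (3·0² + 3)/(2·20) ≡ 3/17. 17⁻¹ ≡ 19 (mod 23), so λ ≡ 3·19 ≡ 11.
  x = λ² - 0 - 0 = 121 - 0 ≡ 6; y = λ·(0 - 6) - 20 ≡ 6. → (6, 6)
double: tangent at (6, 6): λ = (3·6² + 3)/(2·6) ≡ 19/12. 12⁻¹ ≡ 2 (mod 23), so λ ≡ 19·2 ≡ 15.
  x = λ² - 6 - 6 = 225 - 12 ≡ 6; y = λ·(6 - 6) - 6 ≡ 17. → (6, 17)
double: tangent at (6, 17): λ = (3·6² + 3)/(2·17) ≡ 19/11. 11⁻¹ ≡ 21 (mod 23) since 11·21 = 231 ≡ 1, so λ ≡ 19·21 ≡ 8.
  x = λ² - 6 - 6 = 64 - 12 ≡ 6; y = λ·(6 - 6) - 17 ≡ 6. → (6, 6)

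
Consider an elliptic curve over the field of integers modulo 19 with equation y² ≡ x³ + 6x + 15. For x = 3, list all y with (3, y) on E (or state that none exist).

x³ + 6x + 15 = 60 ≡ 3 (mod 19).
3 is a non-residue mod 19; no y exists.

none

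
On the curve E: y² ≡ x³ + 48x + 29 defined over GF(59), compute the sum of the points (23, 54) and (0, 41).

(23, 54) + (0, 41). λ = (41 - 54)/(0 - 23) ≡ 46/36 mod 59. 36⁻¹ ≡ 41 (mod 59) since 36·41 = 1476 ≡ 1, so λ ≡ 57.
  x = λ² - 23 - 0 = 3249 - 23 ≡ 40; y = λ·(23 - 40) - 54 ≡ 39. → (40, 39)

(40, 39)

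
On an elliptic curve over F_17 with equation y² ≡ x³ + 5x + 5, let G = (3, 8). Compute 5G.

(8, 8)

Double-and-add on 5 = (101)₂. Start with G = (3, 8) for the leading 1-bit.
double: tangent at (3, 8): λ = (3·3² + 5)/(2·8) ≡ 15/16. 16⁻¹ ≡ 16 (mod 17) since 16·16 = 256 ≡ 1, so λ ≡ 15·16 ≡ 2.
  x = λ² - 3 - 3 = 4 - 6 ≡ 15; y = λ·(3 - 15) - 8 ≡ 2. → (15, 2)
double: tangent at (15, 2): λ = (3·15² + 5)/(2·2) ≡ 0/4. 4⁻¹ ≡ 13 (mod 17) since 4·13 = 52 ≡ 1, so λ ≡ 0·13 ≡ 0.
  x = λ² - 15 - 15 = 0 - 30 ≡ 4; y = λ·(15 - 4) - 2 ≡ 15. → (4, 15)
add G: (4, 15) + (3, 8). λ = (8 - 15)/(3 - 4) ≡ 10/16 mod 17. 16⁻¹ ≡ 16 (mod 17), so λ ≡ 7.
  x = λ² - 4 - 3 = 49 - 7 ≡ 8; y = λ·(4 - 8) - 15 ≡ 8. → (8, 8)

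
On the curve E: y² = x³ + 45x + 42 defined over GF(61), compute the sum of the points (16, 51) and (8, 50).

(17, 48)

(16, 51) + (8, 50). λ = (50 - 51)/(8 - 16) ≡ 60/53 mod 61. 53⁻¹ ≡ 38 (mod 61) since 53·38 = 2014 ≡ 1, so λ ≡ 23.
  x = λ² - 16 - 8 = 529 - 24 ≡ 17; y = λ·(16 - 17) - 51 ≡ 48. → (17, 48)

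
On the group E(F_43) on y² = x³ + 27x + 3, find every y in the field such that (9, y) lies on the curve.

none

x³ + 27x + 3 = 975 ≡ 29 (mod 43).
29 is a non-residue mod 43; no y exists.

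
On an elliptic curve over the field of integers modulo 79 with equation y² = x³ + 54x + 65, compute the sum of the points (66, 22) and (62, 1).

(23, 26)

(66, 22) + (62, 1). λ = (1 - 22)/(62 - 66) ≡ 58/75 mod 79. 75⁻¹ ≡ 59 (mod 79) since 75·59 = 4425 ≡ 1, so λ ≡ 25.
  x = λ² - 66 - 62 = 625 - 128 ≡ 23; y = λ·(66 - 23) - 22 ≡ 26. → (23, 26)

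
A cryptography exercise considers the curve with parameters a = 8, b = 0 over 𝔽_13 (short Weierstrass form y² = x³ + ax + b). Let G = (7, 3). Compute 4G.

Double-and-add on 4 = (100)₂. Start with G = (7, 3) for the leading 1-bit.
double: tangent at (7, 3): λ = (3·7² + 8)/(2·3) ≡ 12/6. 6⁻¹ ≡ 11 (mod 13), so λ ≡ 12·11 ≡ 2.
  x = λ² - 7 - 7 = 4 - 14 ≡ 3; y = λ·(7 - 3) - 3 ≡ 5. → (3, 5)
double: tangent at (3, 5): λ = (3·3² + 8)/(2·5) ≡ 9/10. 10⁻¹ ≡ 4 (mod 13), so λ ≡ 9·4 ≡ 10.
  x = λ² - 3 - 3 = 100 - 6 ≡ 3; y = λ·(3 - 3) - 5 ≡ 8. → (3, 8)

(3, 8)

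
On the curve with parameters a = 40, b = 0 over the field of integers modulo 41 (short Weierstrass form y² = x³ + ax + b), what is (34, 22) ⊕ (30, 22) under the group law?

(34, 22) + (30, 22). λ = (22 - 22)/(30 - 34) ≡ 0/37 mod 41. 37⁻¹ ≡ 10 (mod 41), so λ ≡ 0.
  x = λ² - 34 - 30 = 0 - 64 ≡ 18; y = λ·(34 - 18) - 22 ≡ 19. → (18, 19)

(18, 19)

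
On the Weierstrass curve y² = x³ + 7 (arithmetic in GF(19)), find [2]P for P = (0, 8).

tangent at (0, 8): λ = (3·0² + 0)/(2·8) ≡ 0/16. 16⁻¹ ≡ 6 (mod 19), so λ ≡ 0·6 ≡ 0.
  x = λ² - 0 - 0 = 0 - 0 ≡ 0; y = λ·(0 - 0) - 8 ≡ 11. → (0, 11)

(0, 11)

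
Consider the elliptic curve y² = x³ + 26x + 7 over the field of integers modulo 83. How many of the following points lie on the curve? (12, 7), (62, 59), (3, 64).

1

(12, 7): 7² ≡ 49, rhs ≡ 55 → off.
(62, 59): 59² ≡ 78, rhs ≡ 77 → off.
(3, 64): 64² ≡ 29, rhs ≡ 29 → on.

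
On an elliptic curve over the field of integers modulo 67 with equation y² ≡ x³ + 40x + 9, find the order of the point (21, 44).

2P: tangent at (21, 44): λ = (3·21² + 40)/(2·44) ≡ 23/21. 21⁻¹ ≡ 16 (mod 67) since 21·16 = 336 ≡ 1, so λ ≡ 23·16 ≡ 33.
  x = λ² - 21 - 21 = 1089 - 42 ≡ 42; y = λ·(21 - 42) - 44 ≡ 0. → (42, 0)
3P: (42, 0) + (21, 44). λ = (44 - 0)/(21 - 42) ≡ 44/46 mod 67. 46⁻¹ ≡ 51 (mod 67), so λ ≡ 33.
  x = λ² - 42 - 21 = 1089 - 63 ≡ 21; y = λ·(42 - 21) - 0 ≡ 23. → (21, 23)
4P: (21, 23) + (21, 44): same x and y₁ ≡ -y₂, so the sum is ∞.
4P = ∞, so the order is 4.

4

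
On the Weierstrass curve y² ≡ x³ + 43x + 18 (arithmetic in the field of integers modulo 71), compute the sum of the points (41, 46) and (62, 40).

(13, 17)

(41, 46) + (62, 40). λ = (40 - 46)/(62 - 41) ≡ 65/21 mod 71. 21⁻¹ ≡ 44 (mod 71) since 21·44 = 924 ≡ 1, so λ ≡ 20.
  x = λ² - 41 - 62 = 400 - 103 ≡ 13; y = λ·(41 - 13) - 46 ≡ 17. → (13, 17)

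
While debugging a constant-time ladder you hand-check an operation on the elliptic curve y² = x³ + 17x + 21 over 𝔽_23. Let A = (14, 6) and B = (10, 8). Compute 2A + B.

(8, 5)

First 2A:
Repeated addition: build up to 2A.
2A: tangent at (14, 6): λ = (3·14² + 17)/(2·6) ≡ 7/12. 12⁻¹ ≡ 2 (mod 23), so λ ≡ 7·2 ≡ 14.
  x = λ² - 14 - 14 = 196 - 28 ≡ 7; y = λ·(14 - 7) - 6 ≡ 0. → (7, 0)
2A = (7, 0).
Finally 2A + B:
(7, 0) + (10, 8). λ = (8 - 0)/(10 - 7) ≡ 8/3 mod 23. 3⁻¹ ≡ 8 (mod 23), so λ ≡ 18.
  x = λ² - 7 - 10 = 324 - 17 ≡ 8; y = λ·(7 - 8) - 0 ≡ 5. → (8, 5)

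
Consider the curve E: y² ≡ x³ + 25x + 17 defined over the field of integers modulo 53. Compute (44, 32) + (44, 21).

The two points share x = 44 and their y-coordinates satisfy 32 + 21 ≡ 0 (mod 53), so they are inverses. Their sum is 𝒪.

O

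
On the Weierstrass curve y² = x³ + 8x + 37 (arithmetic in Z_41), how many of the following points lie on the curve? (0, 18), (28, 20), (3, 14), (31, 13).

1

(0, 18): 18² ≡ 37, rhs ≡ 37 → on.
(28, 20): 20² ≡ 31, rhs ≡ 32 → off.
(3, 14): 14² ≡ 32, rhs ≡ 6 → off.
(31, 13): 13² ≡ 5, rhs ≡ 23 → off.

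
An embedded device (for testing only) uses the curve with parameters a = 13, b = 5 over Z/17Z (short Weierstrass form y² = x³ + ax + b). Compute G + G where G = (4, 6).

tangent at (4, 6): λ = (3·4² + 13)/(2·6) ≡ 10/12. 12⁻¹ ≡ 10 (mod 17), so λ ≡ 10·10 ≡ 15.
  x = λ² - 4 - 4 = 225 - 8 ≡ 13; y = λ·(4 - 13) - 6 ≡ 12. → (13, 12)

(13, 12)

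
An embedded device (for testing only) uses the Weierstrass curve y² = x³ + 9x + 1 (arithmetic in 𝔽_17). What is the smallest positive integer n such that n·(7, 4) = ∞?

2P: tangent at (7, 4): λ = (3·7² + 9)/(2·4) ≡ 3/8. 8⁻¹ ≡ 15 (mod 17), so λ ≡ 3·15 ≡ 11.
  x = λ² - 7 - 7 = 121 - 14 ≡ 5; y = λ·(7 - 5) - 4 ≡ 1. → (5, 1)
3P: (5, 1) + (7, 4). λ = (4 - 1)/(7 - 5) ≡ 3/2 mod 17. 2⁻¹ ≡ 9 (mod 17), so λ ≡ 10.
  x = λ² - 5 - 7 = 100 - 12 ≡ 3; y = λ·(5 - 3) - 1 ≡ 2. → (3, 2)
4P: (3, 2) + (7, 4). λ = (4 - 2)/(7 - 3) ≡ 2/4 mod 17. 4⁻¹ ≡ 13 (mod 17) since 4·13 = 52 ≡ 1, so λ ≡ 9.
  x = λ² - 3 - 7 = 81 - 10 ≡ 3; y = λ·(3 - 3) - 2 ≡ 15. → (3, 15)
5P: (3, 15) + (7, 4). λ = (4 - 15)/(7 - 3) ≡ 6/4 mod 17. 4⁻¹ ≡ 13 (mod 17), so λ ≡ 10.
  x = λ² - 3 - 7 = 100 - 10 ≡ 5; y = λ·(3 - 5) - 15 ≡ 16. → (5, 16)
6P: (5, 16) + (7, 4). λ = (4 - 16)/(7 - 5) ≡ 5/2 mod 17. 2⁻¹ ≡ 9 (mod 17) since 2·9 = 18 ≡ 1, so λ ≡ 11.
  x = λ² - 5 - 7 = 121 - 12 ≡ 7; y = λ·(5 - 7) - 16 ≡ 13. → (7, 13)
7P: (7, 13) + (7, 4): same x and y₁ ≡ -y₂, so the sum is ∞.
7P = ∞, so the order is 7.

7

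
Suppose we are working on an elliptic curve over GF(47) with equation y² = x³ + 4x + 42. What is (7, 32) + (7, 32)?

(7, 15)

tangent at (7, 32): λ = (3·7² + 4)/(2·32) ≡ 10/17. 17⁻¹ ≡ 36 (mod 47), so λ ≡ 10·36 ≡ 31.
  x = λ² - 7 - 7 = 961 - 14 ≡ 7; y = λ·(7 - 7) - 32 ≡ 15. → (7, 15)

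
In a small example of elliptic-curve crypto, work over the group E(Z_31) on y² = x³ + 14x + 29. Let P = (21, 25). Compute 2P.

(27, 8)

tangent at (21, 25): λ = (3·21² + 14)/(2·25) ≡ 4/19. 19⁻¹ ≡ 18 (mod 31), so λ ≡ 4·18 ≡ 10.
  x = λ² - 21 - 21 = 100 - 42 ≡ 27; y = λ·(21 - 27) - 25 ≡ 8. → (27, 8)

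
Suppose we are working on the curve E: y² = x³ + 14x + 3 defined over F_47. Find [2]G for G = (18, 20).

(35, 38)

tangent at (18, 20): λ = (3·18² + 14)/(2·20) ≡ 46/40. 40⁻¹ ≡ 20 (mod 47), so λ ≡ 46·20 ≡ 27.
  x = λ² - 18 - 18 = 729 - 36 ≡ 35; y = λ·(18 - 35) - 20 ≡ 38. → (35, 38)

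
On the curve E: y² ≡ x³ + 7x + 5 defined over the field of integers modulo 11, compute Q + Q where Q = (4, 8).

(3, 3)

tangent at (4, 8): λ = (3·4² + 7)/(2·8) ≡ 0/5. 5⁻¹ ≡ 9 (mod 11), so λ ≡ 0·9 ≡ 0.
  x = λ² - 4 - 4 = 0 - 8 ≡ 3; y = λ·(4 - 3) - 8 ≡ 3. → (3, 3)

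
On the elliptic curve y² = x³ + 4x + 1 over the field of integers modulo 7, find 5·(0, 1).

Write G = (0, 1).
Double-and-add on 5 = (101)₂. Start with G = (0, 1) for the leading 1-bit.
double: tangent at (0, 1): λ = (3·0² + 4)/(2·1) ≡ 4/2. 2⁻¹ ≡ 4 (mod 7), so λ ≡ 4·4 ≡ 2.
  x = λ² - 0 - 0 = 4 - 0 ≡ 4; y = λ·(0 - 4) - 1 ≡ 5. → (4, 5)
double: tangent at (4, 5): λ = (3·4² + 4)/(2·5) ≡ 3/3. 3⁻¹ ≡ 5 (mod 7), so λ ≡ 3·5 ≡ 1.
  x = λ² - 4 - 4 = 1 - 8 ≡ 0; y = λ·(4 - 0) - 5 ≡ 6. → (0, 6)
add G: (0, 6) + (0, 1): same x and y₁ ≡ -y₂, so the sum is O.

O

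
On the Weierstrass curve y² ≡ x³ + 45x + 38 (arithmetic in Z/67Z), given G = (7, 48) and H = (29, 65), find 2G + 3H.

First 2G:
Repeated addition: build up to 2G.
2G: tangent at (7, 48): λ = (3·7² + 45)/(2·48) ≡ 58/29. 29⁻¹ ≡ 37 (mod 67) since 29·37 = 1073 ≡ 1, so λ ≡ 58·37 ≡ 2.
  x = λ² - 7 - 7 = 4 - 14 ≡ 57; y = λ·(7 - 57) - 48 ≡ 53. → (57, 53)
2G = (57, 53).
Next 3H:
Repeated addition: build up to 3H.
2H: tangent at (29, 65): λ = (3·29² + 45)/(2·65) ≡ 22/63. 63⁻¹ ≡ 50 (mod 67) since 63·50 = 3150 ≡ 1, so λ ≡ 22·50 ≡ 28.
  x = λ² - 29 - 29 = 784 - 58 ≡ 56; y = λ·(29 - 56) - 65 ≡ 50. → (56, 50)
3H: (56, 50) + (29, 65). λ = (65 - 50)/(29 - 56) ≡ 15/40 mod 67. 40⁻¹ ≡ 62 (mod 67) since 40·62 = 2480 ≡ 1, so λ ≡ 59.
  x = λ² - 56 - 29 = 3481 - 85 ≡ 46; y = λ·(56 - 46) - 50 ≡ 4. → (46, 4)
3H = (46, 4).
Finally 2G + 3H:
(57, 53) + (46, 4). λ = (4 - 53)/(46 - 57) ≡ 18/56 mod 67. 56⁻¹ ≡ 6 (mod 67) since 56·6 = 336 ≡ 1, so λ ≡ 41.
  x = λ² - 57 - 46 = 1681 - 103 ≡ 37; y = λ·(57 - 37) - 53 ≡ 30. → (37, 30)

(37, 30)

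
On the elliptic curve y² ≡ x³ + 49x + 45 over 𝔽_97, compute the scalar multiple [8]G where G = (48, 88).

(13, 58)

Double-and-add on 8 = (1000)₂. Start with G = (48, 88) for the leading 1-bit.
double: tangent at (48, 88): λ = (3·48² + 49)/(2·88) ≡ 74/79. 79⁻¹ ≡ 70 (mod 97), so λ ≡ 74·70 ≡ 39.
  x = λ² - 48 - 48 = 1521 - 96 ≡ 67; y = λ·(48 - 67) - 88 ≡ 44. → (67, 44)
double: tangent at (67, 44): λ = (3·67² + 49)/(2·44) ≡ 33/88. 88⁻¹ ≡ 43 (mod 97) since 88·43 = 3784 ≡ 1, so λ ≡ 33·43 ≡ 61.
  x = λ² - 67 - 67 = 3721 - 134 ≡ 95; y = λ·(67 - 95) - 44 ≡ 91. → (95, 91)
double: tangent at (95, 91): λ = (3·95² + 49)/(2·91) ≡ 61/85. 85⁻¹ ≡ 8 (mod 97), so λ ≡ 61·8 ≡ 3.
  x = λ² - 95 - 95 = 9 - 190 ≡ 13; y = λ·(95 - 13) - 91 ≡ 58. → (13, 58)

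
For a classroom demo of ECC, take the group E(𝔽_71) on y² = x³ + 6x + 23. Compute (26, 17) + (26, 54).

The two points share x = 26 and their y-coordinates satisfy 17 + 54 ≡ 0 (mod 71), so they are inverses. Their sum is O.

O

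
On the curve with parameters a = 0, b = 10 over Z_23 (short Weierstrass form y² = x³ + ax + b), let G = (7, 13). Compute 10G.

Repeated addition: build up to 10G.
2G: tangent at (7, 13): λ = (3·7² + 0)/(2·13) ≡ 9/3. 3⁻¹ ≡ 8 (mod 23), so λ ≡ 9·8 ≡ 3.
  x = λ² - 7 - 7 = 9 - 14 ≡ 18; y = λ·(7 - 18) - 13 ≡ 0. → (18, 0)
3G: (18, 0) + (7, 13). λ = (13 - 0)/(7 - 18) ≡ 13/12 mod 23. 12⁻¹ ≡ 2 (mod 23) since 12·2 = 24 ≡ 1, so λ ≡ 3.
  x = λ² - 18 - 7 = 9 - 25 ≡ 7; y = λ·(18 - 7) - 0 ≡ 10. → (7, 10)
4G: (7, 10) + (7, 13): same x and y₁ ≡ -y₂, so the sum is O.
5G: O + (7, 13) = (7, 13) (identity).
6G: tangent at (7, 13): λ = (3·7² + 0)/(2·13) ≡ 9/3. 3⁻¹ ≡ 8 (mod 23), so λ ≡ 9·8 ≡ 3.
  x = λ² - 7 - 7 = 9 - 14 ≡ 18; y = λ·(7 - 18) - 13 ≡ 0. → (18, 0)
7G: (18, 0) + (7, 13). λ = (13 - 0)/(7 - 18) ≡ 13/12 mod 23. 12⁻¹ ≡ 2 (mod 23) since 12·2 = 24 ≡ 1, so λ ≡ 3.
  x = λ² - 18 - 7 = 9 - 25 ≡ 7; y = λ·(18 - 7) - 0 ≡ 10. → (7, 10)
8G: (7, 10) + (7, 13): same x and y₁ ≡ -y₂, so the sum is O.
9G: O + (7, 13) = (7, 13) (identity).
10G: tangent at (7, 13): λ = (3·7² + 0)/(2·13) ≡ 9/3. 3⁻¹ ≡ 8 (mod 23), so λ ≡ 9·8 ≡ 3.
  x = λ² - 7 - 7 = 9 - 14 ≡ 18; y = λ·(7 - 18) - 13 ≡ 0. → (18, 0)

(18, 0)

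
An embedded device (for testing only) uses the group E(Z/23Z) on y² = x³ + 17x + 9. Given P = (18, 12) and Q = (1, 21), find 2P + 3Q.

First 2P:
Repeated addition: build up to 2P.
2P: tangent at (18, 12): λ = (3·18² + 17)/(2·12) ≡ 0/1. 1⁻¹ ≡ 1 (mod 23) since 1·1 = 1 ≡ 1, so λ ≡ 0·1 ≡ 0.
  x = λ² - 18 - 18 = 0 - 36 ≡ 10; y = λ·(18 - 10) - 12 ≡ 11. → (10, 11)
2P = (10, 11).
Next 3Q:
Repeated addition: build up to 3Q.
2Q: tangent at (1, 21): λ = (3·1² + 17)/(2·21) ≡ 20/19. 19⁻¹ ≡ 17 (mod 23), so λ ≡ 20·17 ≡ 18.
  x = λ² - 1 - 1 = 324 - 2 ≡ 0; y = λ·(1 - 0) - 21 ≡ 20. → (0, 20)
3Q: (0, 20) + (1, 21). λ = (21 - 20)/(1 - 0) ≡ 1/1 mod 23. 1⁻¹ ≡ 1 (mod 23) since 1·1 = 1 ≡ 1, so λ ≡ 1.
  x = λ² - 0 - 1 = 1 - 1 ≡ 0; y = λ·(0 - 0) - 20 ≡ 3. → (0, 3)
3Q = (0, 3).
Finally 2P + 3Q:
(10, 11) + (0, 3). λ = (3 - 11)/(0 - 10) ≡ 15/13 mod 23. 13⁻¹ ≡ 16 (mod 23), so λ ≡ 10.
  x = λ² - 10 - 0 = 100 - 10 ≡ 21; y = λ·(10 - 21) - 11 ≡ 17. → (21, 17)

(21, 17)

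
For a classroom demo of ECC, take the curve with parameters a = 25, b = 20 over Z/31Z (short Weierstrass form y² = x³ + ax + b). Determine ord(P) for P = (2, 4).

7

2P: tangent at (2, 4): λ = (3·2² + 25)/(2·4) ≡ 6/8. 8⁻¹ ≡ 4 (mod 31), so λ ≡ 6·4 ≡ 24.
  x = λ² - 2 - 2 = 576 - 4 ≡ 14; y = λ·(2 - 14) - 4 ≡ 18. → (14, 18)
3P: (14, 18) + (2, 4). λ = (4 - 18)/(2 - 14) ≡ 17/19 mod 31. 19⁻¹ ≡ 18 (mod 31), so λ ≡ 27.
  x = λ² - 14 - 2 = 729 - 16 ≡ 0; y = λ·(14 - 0) - 18 ≡ 19. → (0, 19)
4P: (0, 19) + (2, 4). λ = (4 - 19)/(2 - 0) ≡ 16/2 mod 31. 2⁻¹ ≡ 16 (mod 31), so λ ≡ 8.
  x = λ² - 0 - 2 = 64 - 2 ≡ 0; y = λ·(0 - 0) - 19 ≡ 12. → (0, 12)
5P: (0, 12) + (2, 4). λ = (4 - 12)/(2 - 0) ≡ 23/2 mod 31. 2⁻¹ ≡ 16 (mod 31), so λ ≡ 27.
  x = λ² - 0 - 2 = 729 - 2 ≡ 14; y = λ·(0 - 14) - 12 ≡ 13. → (14, 13)
6P: (14, 13) + (2, 4). λ = (4 - 13)/(2 - 14) ≡ 22/19 mod 31. 19⁻¹ ≡ 18 (mod 31), so λ ≡ 24.
  x = λ² - 14 - 2 = 576 - 16 ≡ 2; y = λ·(14 - 2) - 13 ≡ 27. → (2, 27)
7P: (2, 27) + (2, 4): same x and y₁ ≡ -y₂, so the sum is O.
7P = O, so the order is 7.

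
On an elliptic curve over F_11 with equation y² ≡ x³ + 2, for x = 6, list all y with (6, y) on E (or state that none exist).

x³ + 0x + 2 = 218 ≡ 9 (mod 11).
Square roots of 9 mod 11: 3 and 8 (since 3² = 9 ≡ 9).

3, 8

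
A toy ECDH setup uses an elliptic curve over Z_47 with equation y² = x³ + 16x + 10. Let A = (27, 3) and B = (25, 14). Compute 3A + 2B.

(1, 11)

First 3A:
Repeated addition: build up to 3A.
2A: tangent at (27, 3): λ = (3·27² + 16)/(2·3) ≡ 41/6. 6⁻¹ ≡ 8 (mod 47), so λ ≡ 41·8 ≡ 46.
  x = λ² - 27 - 27 = 2116 - 54 ≡ 41; y = λ·(27 - 41) - 3 ≡ 11. → (41, 11)
3A: (41, 11) + (27, 3). λ = (3 - 11)/(27 - 41) ≡ 39/33 mod 47. 33⁻¹ ≡ 10 (mod 47), so λ ≡ 14.
  x = λ² - 41 - 27 = 196 - 68 ≡ 34; y = λ·(41 - 34) - 11 ≡ 40. → (34, 40)
3A = (34, 40).
Next 2B:
Repeated addition: build up to 2B.
2B: tangent at (25, 14): λ = (3·25² + 16)/(2·14) ≡ 11/28. 28⁻¹ ≡ 42 (mod 47), so λ ≡ 11·42 ≡ 39.
  x = λ² - 25 - 25 = 1521 - 50 ≡ 14; y = λ·(25 - 14) - 14 ≡ 39. → (14, 39)
2B = (14, 39).
Finally 3A + 2B:
(34, 40) + (14, 39). λ = (39 - 40)/(14 - 34) ≡ 46/27 mod 47. 27⁻¹ ≡ 7 (mod 47), so λ ≡ 40.
  x = λ² - 34 - 14 = 1600 - 48 ≡ 1; y = λ·(34 - 1) - 40 ≡ 11. → (1, 11)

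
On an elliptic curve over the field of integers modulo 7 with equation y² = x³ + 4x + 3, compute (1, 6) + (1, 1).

O

The two points share x = 1 and their y-coordinates satisfy 6 + 1 ≡ 0 (mod 7), so they are inverses. Their sum is O.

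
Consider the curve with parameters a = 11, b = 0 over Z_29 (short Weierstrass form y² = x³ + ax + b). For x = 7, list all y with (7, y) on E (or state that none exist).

x³ + 11x + 0 = 420 ≡ 14 (mod 29).
14 is a non-residue mod 29; no y exists.

none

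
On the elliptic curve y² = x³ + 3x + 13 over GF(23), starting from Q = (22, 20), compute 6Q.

(15, 12)

Repeated addition: build up to 6Q.
2Q: tangent at (22, 20): λ = (3·22² + 3)/(2·20) ≡ 6/17. 17⁻¹ ≡ 19 (mod 23) since 17·19 = 323 ≡ 1, so λ ≡ 6·19 ≡ 22.
  x = λ² - 22 - 22 = 484 - 44 ≡ 3; y = λ·(22 - 3) - 20 ≡ 7. → (3, 7)
3Q: (3, 7) + (22, 20). λ = (20 - 7)/(22 - 3) ≡ 13/19 mod 23. 19⁻¹ ≡ 17 (mod 23) since 19·17 = 323 ≡ 1, so λ ≡ 14.
  x = λ² - 3 - 22 = 196 - 25 ≡ 10; y = λ·(3 - 10) - 7 ≡ 10. → (10, 10)
4Q: (10, 10) + (22, 20). λ = (20 - 10)/(22 - 10) ≡ 10/12 mod 23. 12⁻¹ ≡ 2 (mod 23) since 12·2 = 24 ≡ 1, so λ ≡ 20.
  x = λ² - 10 - 22 = 400 - 32 ≡ 0; y = λ·(10 - 0) - 10 ≡ 6. → (0, 6)
5Q: (0, 6) + (22, 20). λ = (20 - 6)/(22 - 0) ≡ 14/22 mod 23. 22⁻¹ ≡ 22 (mod 23), so λ ≡ 9.
  x = λ² - 0 - 22 = 81 - 22 ≡ 13; y = λ·(0 - 13) - 6 ≡ 15. → (13, 15)
6Q: (13, 15) + (22, 20). λ = (20 - 15)/(22 - 13) ≡ 5/9 mod 23. 9⁻¹ ≡ 18 (mod 23) since 9·18 = 162 ≡ 1, so λ ≡ 21.
  x = λ² - 13 - 22 = 441 - 35 ≡ 15; y = λ·(13 - 15) - 15 ≡ 12. → (15, 12)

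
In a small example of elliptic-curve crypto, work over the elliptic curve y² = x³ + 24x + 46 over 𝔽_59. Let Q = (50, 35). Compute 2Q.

(4, 41)

tangent at (50, 35): λ = (3·50² + 24)/(2·35) ≡ 31/11. 11⁻¹ ≡ 43 (mod 59) since 11·43 = 473 ≡ 1, so λ ≡ 31·43 ≡ 35.
  x = λ² - 50 - 50 = 1225 - 100 ≡ 4; y = λ·(50 - 4) - 35 ≡ 41. → (4, 41)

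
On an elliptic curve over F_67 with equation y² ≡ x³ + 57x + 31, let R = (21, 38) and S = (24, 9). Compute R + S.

(41, 66)

(21, 38) + (24, 9). λ = (9 - 38)/(24 - 21) ≡ 38/3 mod 67. 3⁻¹ ≡ 45 (mod 67), so λ ≡ 35.
  x = λ² - 21 - 24 = 1225 - 45 ≡ 41; y = λ·(21 - 41) - 38 ≡ 66. → (41, 66)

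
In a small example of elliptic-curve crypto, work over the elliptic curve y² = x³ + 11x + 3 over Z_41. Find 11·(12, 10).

Write P = (12, 10).
Repeated addition: build up to 11P.
2P: tangent at (12, 10): λ = (3·12² + 11)/(2·10) ≡ 33/20. 20⁻¹ ≡ 39 (mod 41), so λ ≡ 33·39 ≡ 16.
  x = λ² - 12 - 12 = 256 - 24 ≡ 27; y = λ·(12 - 27) - 10 ≡ 37. → (27, 37)
3P: (27, 37) + (12, 10). λ = (10 - 37)/(12 - 27) ≡ 14/26 mod 41. 26⁻¹ ≡ 30 (mod 41) since 26·30 = 780 ≡ 1, so λ ≡ 10.
  x = λ² - 27 - 12 = 100 - 39 ≡ 20; y = λ·(27 - 20) - 37 ≡ 33. → (20, 33)
4P: (20, 33) + (12, 10). λ = (10 - 33)/(12 - 20) ≡ 18/33 mod 41. 33⁻¹ ≡ 5 (mod 41) since 33·5 = 165 ≡ 1, so λ ≡ 8.
  x = λ² - 20 - 12 = 64 - 32 ≡ 32; y = λ·(20 - 32) - 33 ≡ 35. → (32, 35)
5P: (32, 35) + (12, 10). λ = (10 - 35)/(12 - 32) ≡ 16/21 mod 41. 21⁻¹ ≡ 2 (mod 41) since 21·2 = 42 ≡ 1, so λ ≡ 32.
  x = λ² - 32 - 12 = 1024 - 44 ≡ 37; y = λ·(32 - 37) - 35 ≡ 10. → (37, 10)
6P: (37, 10) + (12, 10). λ = (10 - 10)/(12 - 37) ≡ 0/16 mod 41. 16⁻¹ ≡ 18 (mod 41) since 16·18 = 288 ≡ 1, so λ ≡ 0.
  x = λ² - 37 - 12 = 0 - 49 ≡ 33; y = λ·(37 - 33) - 10 ≡ 31. → (33, 31)
7P: (33, 31) + (12, 10). λ = (10 - 31)/(12 - 33) ≡ 20/20 mod 41. 20⁻¹ ≡ 39 (mod 41) since 20·39 = 780 ≡ 1, so λ ≡ 1.
  x = λ² - 33 - 12 = 1 - 45 ≡ 38; y = λ·(33 - 38) - 31 ≡ 5. → (38, 5)
8P: (38, 5) + (12, 10). λ = (10 - 5)/(12 - 38) ≡ 5/15 mod 41. 15⁻¹ ≡ 11 (mod 41) since 15·11 = 165 ≡ 1, so λ ≡ 14.
  x = λ² - 38 - 12 = 196 - 50 ≡ 23; y = λ·(38 - 23) - 5 ≡ 0. → (23, 0)
9P: (23, 0) + (12, 10). λ = (10 - 0)/(12 - 23) ≡ 10/30 mod 41. 30⁻¹ ≡ 26 (mod 41), so λ ≡ 14.
  x = λ² - 23 - 12 = 196 - 35 ≡ 38; y = λ·(23 - 38) - 0 ≡ 36. → (38, 36)
10P: (38, 36) + (12, 10). λ = (10 - 36)/(12 - 38) ≡ 15/15 mod 41. 15⁻¹ ≡ 11 (mod 41), so λ ≡ 1.
  x = λ² - 38 - 12 = 1 - 50 ≡ 33; y = λ·(38 - 33) - 36 ≡ 10. → (33, 10)
11P: (33, 10) + (12, 10). λ = (10 - 10)/(12 - 33) ≡ 0/20 mod 41. 20⁻¹ ≡ 39 (mod 41) since 20·39 = 780 ≡ 1, so λ ≡ 0.
  x = λ² - 33 - 12 = 0 - 45 ≡ 37; y = λ·(33 - 37) - 10 ≡ 31. → (37, 31)

(37, 31)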